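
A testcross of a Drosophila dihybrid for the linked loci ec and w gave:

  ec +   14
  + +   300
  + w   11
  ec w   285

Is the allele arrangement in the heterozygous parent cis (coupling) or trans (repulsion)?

The two most frequent classes are + + (300) and ec w (285); these are the parental (non-recombinant) types.
So the F1 carried + + on one chromosome and ec w on the other — the recessive alleles are on the same chromosome (cis / coupling).

cis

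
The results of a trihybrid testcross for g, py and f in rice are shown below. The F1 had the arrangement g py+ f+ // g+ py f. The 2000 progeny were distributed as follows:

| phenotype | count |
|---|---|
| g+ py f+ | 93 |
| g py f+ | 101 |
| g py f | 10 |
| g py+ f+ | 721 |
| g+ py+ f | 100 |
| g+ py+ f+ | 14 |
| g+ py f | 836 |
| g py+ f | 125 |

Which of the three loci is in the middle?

The two rarest classes, g+ py+ f+ and g py f, are the double crossovers. Comparing them with the parentals, only the g allele has switched, so g is the middle locus and the order is py – g – f.

g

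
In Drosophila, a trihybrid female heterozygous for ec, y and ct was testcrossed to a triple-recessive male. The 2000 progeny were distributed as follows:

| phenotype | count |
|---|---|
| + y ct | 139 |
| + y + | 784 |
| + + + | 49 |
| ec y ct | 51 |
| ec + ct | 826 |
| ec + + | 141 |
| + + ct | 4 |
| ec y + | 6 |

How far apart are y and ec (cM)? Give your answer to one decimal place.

5.5 cM

The two most frequent reciprocal classes, ec + ct and + y +, are the parental types, so the F1 was ec + ct / + y +.
The two rarest classes, + + ct and ec y +, are the double crossovers. Comparing them with the parentals, only the ec allele has switched, so ec is the middle locus and the order is y – ec – ct.
Crossovers in the y–ec interval produce the single-crossover classes ec y ct and + + + (51 + 49 = 100) plus the double crossovers (10).
RF(y–ec) = (100 + 10) / 2000 = 110/2000 = 0.0550 → 5.5 cM.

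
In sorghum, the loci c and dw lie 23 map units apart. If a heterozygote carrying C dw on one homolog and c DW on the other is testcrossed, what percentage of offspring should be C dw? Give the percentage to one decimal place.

38.5%

A map distance of 23 map units corresponds to a recombination frequency of 0.230.
The F1 is C dw / c DW, so C dw is a parental gamete class with expected frequency (1 − r)/2 = 0.770/2 = 0.3850.
That is 0.3850 = 38.5% of the progeny.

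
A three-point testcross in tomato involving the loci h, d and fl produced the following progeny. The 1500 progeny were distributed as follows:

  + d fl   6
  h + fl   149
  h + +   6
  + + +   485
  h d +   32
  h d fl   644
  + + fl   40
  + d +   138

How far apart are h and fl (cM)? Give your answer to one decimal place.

5.6 cM

The two most frequent reciprocal classes, + + + and h d fl, are the parental types, so the F1 was + + + / h d fl.
The two rarest classes, h + + and + d fl, are the double crossovers. Comparing them with the parentals, only the h allele has switched, so h is the middle locus and the order is d – h – fl.
Crossovers in the h–fl interval produce the single-crossover classes + + fl and h d + (40 + 32 = 72) plus the double crossovers (12).
RF(h–fl) = (72 + 12) / 1500 = 84/1500 = 0.0560 → 5.6 cM.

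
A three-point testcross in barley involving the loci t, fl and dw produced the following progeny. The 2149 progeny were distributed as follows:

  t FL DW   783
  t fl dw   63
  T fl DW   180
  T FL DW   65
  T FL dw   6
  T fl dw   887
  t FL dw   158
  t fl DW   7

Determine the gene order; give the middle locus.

The two most frequent reciprocal classes, T fl dw and t FL DW, are the parental types, so the F1 was T fl dw / t FL DW.
The two rarest classes, T FL dw and t fl DW, are the double crossovers. Comparing them with the parentals, only the fl allele has switched, so fl is the middle locus and the order is t – fl – dw.

fl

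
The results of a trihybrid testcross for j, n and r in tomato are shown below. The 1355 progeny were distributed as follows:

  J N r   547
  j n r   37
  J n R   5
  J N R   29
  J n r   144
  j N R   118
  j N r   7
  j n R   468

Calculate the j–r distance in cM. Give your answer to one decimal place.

5.8 cM

The two most frequent reciprocal classes, j n R and J N r, are the parental types, so the F1 was j n R / J N r.
The two rarest classes, J n R and j N r, are the double crossovers. Comparing them with the parentals, only the j allele has switched, so j is the middle locus and the order is n – j – r.
Crossovers in the j–r interval produce the single-crossover classes j n r and J N R (37 + 29 = 66) plus the double crossovers (12).
RF(j–r) = (66 + 12) / 1355 = 78/1355 = 0.0576 → 5.8 cM.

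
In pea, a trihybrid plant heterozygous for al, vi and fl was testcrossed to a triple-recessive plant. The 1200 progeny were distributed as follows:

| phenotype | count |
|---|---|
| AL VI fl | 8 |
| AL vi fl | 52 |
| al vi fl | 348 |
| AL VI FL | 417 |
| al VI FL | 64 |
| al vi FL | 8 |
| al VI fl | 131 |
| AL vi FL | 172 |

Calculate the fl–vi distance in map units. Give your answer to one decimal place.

26.6 map units

The two most frequent reciprocal classes, AL VI FL and al vi fl, are the parental types, so the F1 was AL VI FL / al vi fl.
The two rarest classes, AL VI fl and al vi FL, are the double crossovers. Comparing them with the parentals, only the fl allele has switched, so fl is the middle locus and the order is al – fl – vi.
Crossovers in the fl–vi interval produce the single-crossover classes AL vi FL and al VI fl (172 + 131 = 303) plus the double crossovers (16).
RF(fl–vi) = (303 + 16) / 1200 = 319/1200 = 0.2658 → 26.6 map units.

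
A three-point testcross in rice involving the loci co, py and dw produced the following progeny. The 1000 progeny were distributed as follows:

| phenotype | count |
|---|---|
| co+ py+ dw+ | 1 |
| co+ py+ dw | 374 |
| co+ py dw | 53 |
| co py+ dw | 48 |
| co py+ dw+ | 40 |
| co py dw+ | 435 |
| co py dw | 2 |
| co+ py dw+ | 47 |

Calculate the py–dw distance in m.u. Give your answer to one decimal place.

9.6 m.u.

The two most frequent reciprocal classes, co+ py+ dw and co py dw+, are the parental types, so the F1 was co+ py+ dw / co py dw+.
The two rarest classes, co+ py+ dw+ and co py dw, are the double crossovers. Comparing them with the parentals, only the dw allele has switched, so dw is the middle locus and the order is co – dw – py.
Crossovers in the dw–py interval produce the single-crossover classes co+ py dw and co py+ dw+ (53 + 40 = 93) plus the double crossovers (3).
RF(dw–py) = (93 + 3) / 1000 = 96/1000 = 0.0960 → 9.6 m.u.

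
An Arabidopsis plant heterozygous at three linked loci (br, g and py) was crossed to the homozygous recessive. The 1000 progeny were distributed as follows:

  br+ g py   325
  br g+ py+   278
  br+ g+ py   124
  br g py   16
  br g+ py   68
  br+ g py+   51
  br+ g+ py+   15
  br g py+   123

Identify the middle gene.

The two most frequent reciprocal classes, br+ g py and br g+ py+, are the parental types, so the F1 was br+ g py / br g+ py+.
The two rarest classes, br g py and br+ g+ py+, are the double crossovers. Comparing them with the parentals, only the br allele has switched, so br is the middle locus and the order is g – br – py.

br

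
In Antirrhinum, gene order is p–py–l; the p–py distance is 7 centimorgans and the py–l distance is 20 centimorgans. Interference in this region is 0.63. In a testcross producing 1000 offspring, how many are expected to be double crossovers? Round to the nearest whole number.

Map distances give recombination frequencies of 0.070 and 0.200 for the two intervals.
With interference 0.63 (so coincidence = 0.37), expected double-crossover frequency = 0.070 × 0.200 × 0.37 = 0.00518.
Expected number = 0.00518 × 1000 = 5.18 ≈ 5.

5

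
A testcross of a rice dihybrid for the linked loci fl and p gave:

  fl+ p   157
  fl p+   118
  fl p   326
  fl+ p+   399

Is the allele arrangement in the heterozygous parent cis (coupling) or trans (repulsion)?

The two most frequent classes are fl+ p+ (399) and fl p (326); these are the parental (non-recombinant) types.
So the F1 carried fl+ p+ on one chromosome and fl p on the other — the recessive alleles are on the same chromosome (cis / coupling).

cis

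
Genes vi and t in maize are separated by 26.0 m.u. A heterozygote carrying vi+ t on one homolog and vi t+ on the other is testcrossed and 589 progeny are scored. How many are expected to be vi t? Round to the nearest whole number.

A map distance of 26.0 m.u. corresponds to a recombination frequency of 0.260.
The F1 is vi+ t / vi t+, so vi t is a recombinant gamete class with expected frequency r/2 = 0.260/2 = 0.1300.
Expected number = 0.1300 × 589 = 76.57 ≈ 77.

77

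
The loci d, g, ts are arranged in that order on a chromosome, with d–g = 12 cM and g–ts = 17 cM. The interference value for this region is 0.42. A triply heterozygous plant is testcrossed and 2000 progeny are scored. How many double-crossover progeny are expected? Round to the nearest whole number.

Map distances give recombination frequencies of 0.120 and 0.170 for the two intervals.
With interference 0.42 (so coincidence = 0.58), expected double-crossover frequency = 0.120 × 0.170 × 0.58 = 0.01183.
Expected number = 0.01183 × 2000 = 23.66 ≈ 24.

24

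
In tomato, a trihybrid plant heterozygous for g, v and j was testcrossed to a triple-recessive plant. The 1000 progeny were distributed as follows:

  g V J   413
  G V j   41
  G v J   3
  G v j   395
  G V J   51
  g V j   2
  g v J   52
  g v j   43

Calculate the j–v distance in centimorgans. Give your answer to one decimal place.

The two most frequent reciprocal classes, G v j and g V J, are the parental types, so the F1 was G v j / g V J.
The two rarest classes, G v J and g V j, are the double crossovers. Comparing them with the parentals, only the j allele has switched, so j is the middle locus and the order is v – j – g.
Crossovers in the v–j interval produce the single-crossover classes G V j and g v J (41 + 52 = 93) plus the double crossovers (5).
RF(v–j) = (93 + 5) / 1000 = 98/1000 = 0.0980 → 9.8 centimorgans.

9.8 centimorgans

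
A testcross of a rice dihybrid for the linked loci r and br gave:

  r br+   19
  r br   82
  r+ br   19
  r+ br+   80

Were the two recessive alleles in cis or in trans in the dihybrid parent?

The two most frequent classes are r+ br+ (80) and r br (82); these are the parental (non-recombinant) types.
So the F1 carried r+ br+ on one chromosome and r br on the other — the recessive alleles are on the same chromosome (cis / coupling).

cis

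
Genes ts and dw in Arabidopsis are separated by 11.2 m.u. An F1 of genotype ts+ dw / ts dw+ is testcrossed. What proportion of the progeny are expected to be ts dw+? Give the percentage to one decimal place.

A map distance of 11.2 m.u. corresponds to a recombination frequency of 0.112.
The F1 is ts+ dw / ts dw+, so ts dw+ is a parental gamete class with expected frequency (1 − r)/2 = 0.888/2 = 0.4440.
That is 0.4440 = 44.4% of the progeny.

44.4%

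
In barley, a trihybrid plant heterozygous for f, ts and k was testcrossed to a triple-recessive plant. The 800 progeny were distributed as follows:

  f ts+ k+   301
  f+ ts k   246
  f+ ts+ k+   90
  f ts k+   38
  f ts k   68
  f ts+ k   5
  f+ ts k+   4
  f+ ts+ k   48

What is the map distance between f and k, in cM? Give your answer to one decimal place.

20.9 cM

The two most frequent reciprocal classes, f ts+ k+ and f+ ts k, are the parental types, so the F1 was f ts+ k+ / f+ ts k.
The two rarest classes, f ts+ k and f+ ts k+, are the double crossovers. Comparing them with the parentals, only the k allele has switched, so k is the middle locus and the order is f – k – ts.
Crossovers in the f–k interval produce the single-crossover classes f+ ts+ k+ and f ts k (90 + 68 = 158) plus the double crossovers (9).
RF(f–k) = (158 + 9) / 800 = 167/800 = 0.2087 → 20.9 cM.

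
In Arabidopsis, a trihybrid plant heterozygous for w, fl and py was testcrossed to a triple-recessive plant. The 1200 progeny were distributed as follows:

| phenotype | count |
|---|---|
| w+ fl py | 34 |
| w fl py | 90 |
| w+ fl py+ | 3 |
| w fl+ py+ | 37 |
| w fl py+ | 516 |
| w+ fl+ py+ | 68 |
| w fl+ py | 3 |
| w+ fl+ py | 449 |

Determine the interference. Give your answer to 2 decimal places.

0.43

The two most frequent reciprocal classes, w fl py+ and w+ fl+ py, are the parental types, so the F1 was w fl py+ / w+ fl+ py.
The two rarest classes, w+ fl py+ and w fl+ py, are the double crossovers. Comparing them with the parentals, only the w allele has switched, so w is the middle locus and the order is fl – w – py.
fl–w: (71 + 6)/1200 = 0.0642; w–py: (158 + 6)/1200 = 0.1367.
Expected DCO frequency = 0.0642 × 0.1367 ≈ 0.00878; observed = 6/1200 ≈ 0.00500.
Coefficient of coincidence = 0.00500/0.00878 ≈ 0.57; interference = 1 − 0.57 = 0.43.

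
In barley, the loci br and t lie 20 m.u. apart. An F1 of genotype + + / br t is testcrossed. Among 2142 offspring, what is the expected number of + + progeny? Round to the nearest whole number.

A map distance of 20 m.u. corresponds to a recombination frequency of 0.200.
The F1 is + + / br t, so + + is a parental gamete class with expected frequency (1 − r)/2 = 0.800/2 = 0.4000.
Expected number = 0.4000 × 2142 = 856.80 ≈ 857.

857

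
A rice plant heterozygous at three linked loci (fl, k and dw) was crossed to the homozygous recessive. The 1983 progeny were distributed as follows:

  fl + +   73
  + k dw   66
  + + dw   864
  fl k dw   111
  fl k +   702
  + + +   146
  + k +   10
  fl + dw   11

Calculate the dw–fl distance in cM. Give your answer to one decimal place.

14.0 cM

The two most frequent reciprocal classes, + + dw and fl k +, are the parental types, so the F1 was + + dw / fl k +.
The two rarest classes, fl + dw and + k +, are the double crossovers. Comparing them with the parentals, only the fl allele has switched, so fl is the middle locus and the order is dw – fl – k.
Crossovers in the dw–fl interval produce the single-crossover classes + + + and fl k dw (146 + 111 = 257) plus the double crossovers (21).
RF(dw–fl) = (257 + 21) / 1983 = 278/1983 = 0.1402 → 14.0 cM.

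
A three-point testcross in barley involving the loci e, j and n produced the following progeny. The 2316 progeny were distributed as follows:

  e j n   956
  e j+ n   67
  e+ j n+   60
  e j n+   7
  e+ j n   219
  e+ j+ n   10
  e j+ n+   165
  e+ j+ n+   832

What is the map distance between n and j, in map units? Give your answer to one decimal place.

The two most frequent reciprocal classes, e+ j+ n+ and e j n, are the parental types, so the F1 was e+ j+ n+ / e j n.
The two rarest classes, e+ j+ n and e j n+, are the double crossovers. Comparing them with the parentals, only the n allele has switched, so n is the middle locus and the order is e – n – j.
Crossovers in the n–j interval produce the single-crossover classes e+ j n+ and e j+ n (60 + 67 = 127) plus the double crossovers (17).
RF(n–j) = (127 + 17) / 2316 = 144/2316 = 0.0622 → 6.2 map units.

6.2 map units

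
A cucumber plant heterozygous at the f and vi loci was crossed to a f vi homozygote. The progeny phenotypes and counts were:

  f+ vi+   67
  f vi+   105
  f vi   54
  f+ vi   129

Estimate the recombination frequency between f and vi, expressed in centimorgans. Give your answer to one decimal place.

34.1 centimorgans

The two most frequent classes, f+ vi (129) and f vi+ (105), are the parental types, so the F1 was f+ vi / f vi+.
The recombinant classes are f+ vi+ and f vi: 67 + 54 = 121.
Recombination frequency = 121/355 = 0.3408 ≈ 34.1%, i.e. 34.1 centimorgans.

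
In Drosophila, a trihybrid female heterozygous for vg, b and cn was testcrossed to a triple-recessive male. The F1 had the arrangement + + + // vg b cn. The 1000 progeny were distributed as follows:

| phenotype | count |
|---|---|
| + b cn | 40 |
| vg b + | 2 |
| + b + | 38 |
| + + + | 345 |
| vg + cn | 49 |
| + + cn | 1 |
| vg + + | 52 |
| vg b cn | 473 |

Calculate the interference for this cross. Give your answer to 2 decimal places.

0.65

The two rarest classes, + + cn and vg b +, are the double crossovers. Comparing them with the parentals, only the cn allele has switched, so cn is the middle locus and the order is vg – cn – b.
vg–cn: (92 + 3)/1000 = 0.0950; cn–b: (87 + 3)/1000 = 0.0900.
Expected DCO frequency = 0.0950 × 0.0900 ≈ 0.00855; observed = 3/1000 ≈ 0.00300.
Coefficient of coincidence = 0.00300/0.00855 ≈ 0.35; interference = 1 − 0.35 = 0.65.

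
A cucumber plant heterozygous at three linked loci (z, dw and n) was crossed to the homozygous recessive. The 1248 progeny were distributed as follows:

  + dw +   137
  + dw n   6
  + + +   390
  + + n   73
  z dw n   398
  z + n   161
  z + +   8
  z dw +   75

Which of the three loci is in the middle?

The two most frequent reciprocal classes, z dw n and + + +, are the parental types, so the F1 was z dw n / + + +.
The two rarest classes, + dw n and z + +, are the double crossovers. Comparing them with the parentals, only the z allele has switched, so z is the middle locus and the order is dw – z – n.

z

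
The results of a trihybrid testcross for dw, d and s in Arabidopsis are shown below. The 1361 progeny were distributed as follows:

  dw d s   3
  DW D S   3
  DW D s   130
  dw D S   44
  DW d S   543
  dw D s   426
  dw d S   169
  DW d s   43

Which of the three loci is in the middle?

The two most frequent reciprocal classes, DW d S and dw D s, are the parental types, so the F1 was DW d S / dw D s.
The two rarest classes, DW D S and dw d s, are the double crossovers. Comparing them with the parentals, only the d allele has switched, so d is the middle locus and the order is s – d – dw.

d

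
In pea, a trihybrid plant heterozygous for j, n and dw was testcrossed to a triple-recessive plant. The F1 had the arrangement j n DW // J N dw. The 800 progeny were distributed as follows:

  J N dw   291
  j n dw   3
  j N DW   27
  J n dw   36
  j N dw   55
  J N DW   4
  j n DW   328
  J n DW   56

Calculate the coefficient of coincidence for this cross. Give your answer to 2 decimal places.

The two rarest classes, j n dw and J N DW, are the double crossovers. Comparing them with the parentals, only the dw allele has switched, so dw is the middle locus and the order is j – dw – n.
j–dw: (111 + 7)/800 = 0.1475; dw–n: (63 + 7)/800 = 0.0875.
Expected DCO frequency = 0.1475 × 0.0875 ≈ 0.01291; observed = 7/800 ≈ 0.00875.
Coefficient of coincidence = 0.00875/0.01291 ≈ 0.68.

0.68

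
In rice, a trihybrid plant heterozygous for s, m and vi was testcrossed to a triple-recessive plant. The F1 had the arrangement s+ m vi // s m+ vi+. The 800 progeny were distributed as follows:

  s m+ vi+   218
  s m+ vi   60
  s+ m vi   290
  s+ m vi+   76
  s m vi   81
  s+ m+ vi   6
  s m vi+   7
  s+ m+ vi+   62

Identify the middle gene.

m

The two rarest classes, s+ m+ vi and s m vi+, are the double crossovers. Comparing them with the parentals, only the m allele has switched, so m is the middle locus and the order is vi – m – s.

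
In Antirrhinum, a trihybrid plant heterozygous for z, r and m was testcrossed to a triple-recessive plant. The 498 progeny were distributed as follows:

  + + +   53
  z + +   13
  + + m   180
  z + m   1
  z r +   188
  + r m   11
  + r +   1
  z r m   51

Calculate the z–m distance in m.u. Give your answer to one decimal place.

21.3 m.u.

The two most frequent reciprocal classes, + + m and z r +, are the parental types, so the F1 was + + m / z r +.
The two rarest classes, z + m and + r +, are the double crossovers. Comparing them with the parentals, only the z allele has switched, so z is the middle locus and the order is m – z – r.
Crossovers in the m–z interval produce the single-crossover classes + + + and z r m (53 + 51 = 104) plus the double crossovers (2).
RF(m–z) = (104 + 2) / 498 = 106/498 = 0.2129 → 21.3 m.u.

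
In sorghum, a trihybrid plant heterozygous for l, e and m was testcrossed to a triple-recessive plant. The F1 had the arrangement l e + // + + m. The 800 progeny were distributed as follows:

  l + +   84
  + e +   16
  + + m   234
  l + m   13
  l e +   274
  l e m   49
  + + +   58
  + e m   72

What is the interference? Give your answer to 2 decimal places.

The two rarest classes, + e + and l + m, are the double crossovers. Comparing them with the parentals, only the l allele has switched, so l is the middle locus and the order is m – l – e.
m–l: (107 + 29)/800 = 0.1700; l–e: (156 + 29)/800 = 0.2313.
Expected DCO frequency = 0.1700 × 0.2313 ≈ 0.03932; observed = 29/800 ≈ 0.03625.
Coefficient of coincidence = 0.03625/0.03932 ≈ 0.92; interference = 1 − 0.92 = 0.08.

0.08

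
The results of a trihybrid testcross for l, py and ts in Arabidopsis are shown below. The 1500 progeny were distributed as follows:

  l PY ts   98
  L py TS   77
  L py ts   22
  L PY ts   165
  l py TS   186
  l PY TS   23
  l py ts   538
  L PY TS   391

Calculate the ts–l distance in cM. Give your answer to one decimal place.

26.4 cM

The two most frequent reciprocal classes, L PY TS and l py ts, are the parental types, so the F1 was L PY TS / l py ts.
The two rarest classes, l PY TS and L py ts, are the double crossovers. Comparing them with the parentals, only the l allele has switched, so l is the middle locus and the order is ts – l – py.
Crossovers in the ts–l interval produce the single-crossover classes L PY ts and l py TS (165 + 186 = 351) plus the double crossovers (45).
RF(ts–l) = (351 + 45) / 1500 = 396/1500 = 0.2640 → 26.4 cM.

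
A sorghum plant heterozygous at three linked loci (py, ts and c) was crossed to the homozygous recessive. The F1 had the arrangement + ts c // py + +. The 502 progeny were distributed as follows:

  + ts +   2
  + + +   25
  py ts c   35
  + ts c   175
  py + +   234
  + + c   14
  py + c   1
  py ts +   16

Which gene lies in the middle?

c

The two rarest classes, + ts + and py + c, are the double crossovers. Comparing them with the parentals, only the c allele has switched, so c is the middle locus and the order is py – c – ts.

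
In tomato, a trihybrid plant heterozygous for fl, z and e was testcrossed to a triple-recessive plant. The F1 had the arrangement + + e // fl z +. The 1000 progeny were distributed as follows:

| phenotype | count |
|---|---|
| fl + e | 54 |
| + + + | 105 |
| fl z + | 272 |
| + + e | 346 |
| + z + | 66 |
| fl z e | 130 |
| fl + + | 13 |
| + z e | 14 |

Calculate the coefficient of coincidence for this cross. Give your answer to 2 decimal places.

The two rarest classes, + z e and fl + +, are the double crossovers. Comparing them with the parentals, only the z allele has switched, so z is the middle locus and the order is e – z – fl.
e–z: (235 + 27)/1000 = 0.2620; z–fl: (120 + 27)/1000 = 0.1470.
Expected DCO frequency = 0.2620 × 0.1470 ≈ 0.03851; observed = 27/1000 ≈ 0.02700.
Coefficient of coincidence = 0.02700/0.03851 ≈ 0.70.

0.70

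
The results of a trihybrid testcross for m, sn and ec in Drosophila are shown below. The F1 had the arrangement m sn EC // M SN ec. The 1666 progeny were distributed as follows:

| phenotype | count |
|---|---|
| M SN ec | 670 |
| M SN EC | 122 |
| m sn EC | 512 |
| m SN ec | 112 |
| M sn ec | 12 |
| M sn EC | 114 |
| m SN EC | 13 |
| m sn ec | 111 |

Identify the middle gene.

sn

The two rarest classes, m SN EC and M sn ec, are the double crossovers. Comparing them with the parentals, only the sn allele has switched, so sn is the middle locus and the order is ec – sn – m.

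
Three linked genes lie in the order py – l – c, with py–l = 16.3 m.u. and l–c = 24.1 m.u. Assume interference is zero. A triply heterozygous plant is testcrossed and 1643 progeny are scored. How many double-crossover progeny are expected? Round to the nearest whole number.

Map distances give recombination frequencies of 0.163 and 0.241 for the two intervals.
With no interference, expected double-crossover frequency = 0.163 × 0.241 = 0.03928.
Expected number = 0.03928 × 1643 = 64.54 ≈ 65.

65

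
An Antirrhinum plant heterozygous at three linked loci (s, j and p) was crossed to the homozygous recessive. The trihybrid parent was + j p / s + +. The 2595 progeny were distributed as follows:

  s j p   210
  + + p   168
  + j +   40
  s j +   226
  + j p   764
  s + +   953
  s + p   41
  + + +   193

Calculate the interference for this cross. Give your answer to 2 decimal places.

0.09

The two rarest classes, + j + and s + p, are the double crossovers. Comparing them with the parentals, only the p allele has switched, so p is the middle locus and the order is s – p – j.
s–p: (403 + 81)/2595 = 0.1865; p–j: (394 + 81)/2595 = 0.1830.
Expected DCO frequency = 0.1865 × 0.1830 ≈ 0.03413; observed = 81/2595 ≈ 0.03121.
Coefficient of coincidence = 0.03121/0.03413 ≈ 0.91; interference = 1 − 0.91 = 0.09.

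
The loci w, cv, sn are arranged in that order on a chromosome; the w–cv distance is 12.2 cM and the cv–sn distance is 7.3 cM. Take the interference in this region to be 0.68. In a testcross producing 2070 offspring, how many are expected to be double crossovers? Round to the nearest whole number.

6

Map distances give recombination frequencies of 0.122 and 0.073 for the two intervals.
With interference 0.68 (so coincidence = 0.32), expected double-crossover frequency = 0.122 × 0.073 × 0.32 = 0.00285.
Expected number = 0.00285 × 2070 = 5.90 ≈ 6.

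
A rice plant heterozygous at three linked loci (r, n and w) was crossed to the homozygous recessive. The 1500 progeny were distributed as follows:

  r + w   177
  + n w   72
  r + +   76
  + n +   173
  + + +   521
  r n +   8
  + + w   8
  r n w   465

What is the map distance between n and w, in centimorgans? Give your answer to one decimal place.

The two most frequent reciprocal classes, r n w and + + +, are the parental types, so the F1 was r n w / + + +.
The two rarest classes, r n + and + + w, are the double crossovers. Comparing them with the parentals, only the w allele has switched, so w is the middle locus and the order is n – w – r.
Crossovers in the n–w interval produce the single-crossover classes r + w and + n + (177 + 173 = 350) plus the double crossovers (16).
RF(n–w) = (350 + 16) / 1500 = 366/1500 = 0.2440 → 24.4 centimorgans.

24.4 centimorgans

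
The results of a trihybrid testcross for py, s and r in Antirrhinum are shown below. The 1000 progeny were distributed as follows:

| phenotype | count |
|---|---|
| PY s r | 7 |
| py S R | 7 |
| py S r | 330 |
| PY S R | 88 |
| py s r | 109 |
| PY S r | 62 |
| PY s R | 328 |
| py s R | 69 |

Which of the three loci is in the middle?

r

The two most frequent reciprocal classes, PY s R and py S r, are the parental types, so the F1 was PY s R / py S r.
The two rarest classes, PY s r and py S R, are the double crossovers. Comparing them with the parentals, only the r allele has switched, so r is the middle locus and the order is py – r – s.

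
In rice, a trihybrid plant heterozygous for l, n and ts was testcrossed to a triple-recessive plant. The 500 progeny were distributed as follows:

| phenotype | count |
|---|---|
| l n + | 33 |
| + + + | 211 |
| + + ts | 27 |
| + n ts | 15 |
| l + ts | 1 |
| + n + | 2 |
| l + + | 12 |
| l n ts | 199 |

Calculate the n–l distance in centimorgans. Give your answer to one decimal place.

The two most frequent reciprocal classes, l n ts and + + +, are the parental types, so the F1 was l n ts / + + +.
The two rarest classes, l + ts and + n +, are the double crossovers. Comparing them with the parentals, only the n allele has switched, so n is the middle locus and the order is ts – n – l.
Crossovers in the n–l interval produce the single-crossover classes + n ts and l + + (15 + 12 = 27) plus the double crossovers (3).
RF(n–l) = (27 + 3) / 500 = 30/500 = 0.0600 → 6.0 centimorgans.

6.0 centimorgans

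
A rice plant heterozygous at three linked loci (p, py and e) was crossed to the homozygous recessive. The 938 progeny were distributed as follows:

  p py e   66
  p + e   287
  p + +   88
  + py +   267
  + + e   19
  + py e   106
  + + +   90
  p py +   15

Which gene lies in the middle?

The two most frequent reciprocal classes, + py + and p + e, are the parental types, so the F1 was + py + / p + e.
The two rarest classes, p py + and + + e, are the double crossovers. Comparing them with the parentals, only the p allele has switched, so p is the middle locus and the order is e – p – py.

p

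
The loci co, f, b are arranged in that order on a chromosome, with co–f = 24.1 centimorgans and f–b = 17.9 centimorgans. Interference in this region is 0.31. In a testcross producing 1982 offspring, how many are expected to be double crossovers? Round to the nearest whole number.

Map distances give recombination frequencies of 0.241 and 0.179 for the two intervals.
With interference 0.31 (so coincidence = 0.69), expected double-crossover frequency = 0.241 × 0.179 × 0.69 = 0.02977.
Expected number = 0.02977 × 1982 = 59.00 ≈ 59.

59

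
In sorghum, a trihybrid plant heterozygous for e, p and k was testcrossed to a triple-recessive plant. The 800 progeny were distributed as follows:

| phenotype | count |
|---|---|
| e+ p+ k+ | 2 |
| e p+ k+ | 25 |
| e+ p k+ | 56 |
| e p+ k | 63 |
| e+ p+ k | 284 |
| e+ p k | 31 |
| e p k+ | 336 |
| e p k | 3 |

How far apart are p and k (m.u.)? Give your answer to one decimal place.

7.6 m.u.

The two most frequent reciprocal classes, e p k+ and e+ p+ k, are the parental types, so the F1 was e p k+ / e+ p+ k.
The two rarest classes, e p k and e+ p+ k+, are the double crossovers. Comparing them with the parentals, only the k allele has switched, so k is the middle locus and the order is p – k – e.
Crossovers in the p–k interval produce the single-crossover classes e p+ k+ and e+ p k (25 + 31 = 56) plus the double crossovers (5).
RF(p–k) = (56 + 5) / 800 = 61/800 = 0.0762 → 7.6 m.u.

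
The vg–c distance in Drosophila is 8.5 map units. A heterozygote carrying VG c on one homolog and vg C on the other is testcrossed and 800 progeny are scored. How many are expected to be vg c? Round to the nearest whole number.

A map distance of 8.5 map units corresponds to a recombination frequency of 0.085.
The F1 is VG c / vg C, so vg c is a recombinant gamete class with expected frequency r/2 = 0.085/2 = 0.0425.
Expected number = 0.0425 × 800 = 34.00 ≈ 34.

34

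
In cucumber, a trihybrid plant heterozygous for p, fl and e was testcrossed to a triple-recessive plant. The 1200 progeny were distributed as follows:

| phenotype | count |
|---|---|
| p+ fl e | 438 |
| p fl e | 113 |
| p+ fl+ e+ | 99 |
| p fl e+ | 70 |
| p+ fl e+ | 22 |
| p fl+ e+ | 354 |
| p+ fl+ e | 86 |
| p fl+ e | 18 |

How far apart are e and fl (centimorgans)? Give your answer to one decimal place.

The two most frequent reciprocal classes, p fl+ e+ and p+ fl e, are the parental types, so the F1 was p fl+ e+ / p+ fl e.
The two rarest classes, p fl+ e and p+ fl e+, are the double crossovers. Comparing them with the parentals, only the e allele has switched, so e is the middle locus and the order is p – e – fl.
Crossovers in the e–fl interval produce the single-crossover classes p fl e+ and p+ fl+ e (70 + 86 = 156) plus the double crossovers (40).
RF(e–fl) = (156 + 40) / 1200 = 196/1200 = 0.1633 → 16.3 centimorgans.

16.3 centimorgans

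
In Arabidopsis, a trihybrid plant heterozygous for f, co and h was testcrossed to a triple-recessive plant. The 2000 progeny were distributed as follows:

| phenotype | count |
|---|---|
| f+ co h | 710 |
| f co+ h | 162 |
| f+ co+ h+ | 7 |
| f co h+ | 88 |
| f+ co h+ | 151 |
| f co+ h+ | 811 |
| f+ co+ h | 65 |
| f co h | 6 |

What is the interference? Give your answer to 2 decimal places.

0.52

The two most frequent reciprocal classes, f+ co h and f co+ h+, are the parental types, so the F1 was f+ co h / f co+ h+.
The two rarest classes, f co h and f+ co+ h+, are the double crossovers. Comparing them with the parentals, only the f allele has switched, so f is the middle locus and the order is co – f – h.
co–f: (153 + 13)/2000 = 0.0830; f–h: (313 + 13)/2000 = 0.1630.
Expected DCO frequency = 0.0830 × 0.1630 ≈ 0.01353; observed = 13/2000 ≈ 0.00650.
Coefficient of coincidence = 0.00650/0.01353 ≈ 0.48; interference = 1 − 0.48 = 0.52.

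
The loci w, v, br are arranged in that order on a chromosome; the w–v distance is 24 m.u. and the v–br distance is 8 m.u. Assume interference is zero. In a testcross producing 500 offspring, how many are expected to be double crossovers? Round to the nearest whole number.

Map distances give recombination frequencies of 0.240 and 0.080 for the two intervals.
With no interference, expected double-crossover frequency = 0.240 × 0.080 = 0.01920.
Expected number = 0.01920 × 500 = 9.60 ≈ 10.

10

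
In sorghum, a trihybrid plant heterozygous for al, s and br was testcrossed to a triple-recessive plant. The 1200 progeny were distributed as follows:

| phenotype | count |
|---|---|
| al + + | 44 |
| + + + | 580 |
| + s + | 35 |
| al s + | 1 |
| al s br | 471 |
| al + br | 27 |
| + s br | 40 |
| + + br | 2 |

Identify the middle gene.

The two most frequent reciprocal classes, + + + and al s br, are the parental types, so the F1 was + + + / al s br.
The two rarest classes, + + br and al s +, are the double crossovers. Comparing them with the parentals, only the br allele has switched, so br is the middle locus and the order is al – br – s.

br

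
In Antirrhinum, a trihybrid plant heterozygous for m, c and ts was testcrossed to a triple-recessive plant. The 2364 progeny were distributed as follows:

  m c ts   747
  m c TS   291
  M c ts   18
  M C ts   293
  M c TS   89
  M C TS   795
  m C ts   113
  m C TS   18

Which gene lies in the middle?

The two most frequent reciprocal classes, m c ts and M C TS, are the parental types, so the F1 was m c ts / M C TS.
The two rarest classes, M c ts and m C TS, are the double crossovers. Comparing them with the parentals, only the m allele has switched, so m is the middle locus and the order is ts – m – c.

m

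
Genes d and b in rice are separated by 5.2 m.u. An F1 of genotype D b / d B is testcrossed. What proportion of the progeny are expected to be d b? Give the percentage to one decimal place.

2.6%

A map distance of 5.2 m.u. corresponds to a recombination frequency of 0.052.
The F1 is D b / d B, so d b is a recombinant gamete class with expected frequency r/2 = 0.052/2 = 0.0260.
That is 0.0260 = 2.6% of the progeny.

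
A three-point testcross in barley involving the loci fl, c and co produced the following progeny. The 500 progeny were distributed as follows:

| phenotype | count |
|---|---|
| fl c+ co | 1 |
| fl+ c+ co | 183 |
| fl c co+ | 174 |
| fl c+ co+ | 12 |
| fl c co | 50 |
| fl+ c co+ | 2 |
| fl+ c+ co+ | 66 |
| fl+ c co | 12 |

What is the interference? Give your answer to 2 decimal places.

0.53

The two most frequent reciprocal classes, fl+ c+ co and fl c co+, are the parental types, so the F1 was fl+ c+ co / fl c co+.
The two rarest classes, fl c+ co and fl+ c co+, are the double crossovers. Comparing them with the parentals, only the fl allele has switched, so fl is the middle locus and the order is c – fl – co.
c–fl: (24 + 3)/500 = 0.0540; fl–co: (116 + 3)/500 = 0.2380.
Expected DCO frequency = 0.0540 × 0.2380 ≈ 0.01285; observed = 3/500 ≈ 0.00600.
Coefficient of coincidence = 0.00600/0.01285 ≈ 0.47; interference = 1 − 0.47 = 0.53.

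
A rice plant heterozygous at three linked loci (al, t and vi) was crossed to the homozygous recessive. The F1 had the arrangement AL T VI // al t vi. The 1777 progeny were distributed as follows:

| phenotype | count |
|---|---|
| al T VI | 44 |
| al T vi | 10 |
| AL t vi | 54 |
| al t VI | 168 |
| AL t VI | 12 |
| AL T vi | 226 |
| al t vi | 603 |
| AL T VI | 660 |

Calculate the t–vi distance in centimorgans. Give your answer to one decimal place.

The two rarest classes, AL t VI and al T vi, are the double crossovers. Comparing them with the parentals, only the t allele has switched, so t is the middle locus and the order is vi – t – al.
Crossovers in the vi–t interval produce the single-crossover classes AL T vi and al t VI (226 + 168 = 394) plus the double crossovers (22).
RF(vi–t) = (394 + 22) / 1777 = 416/1777 = 0.2341 → 23.4 centimorgans.

23.4 centimorgans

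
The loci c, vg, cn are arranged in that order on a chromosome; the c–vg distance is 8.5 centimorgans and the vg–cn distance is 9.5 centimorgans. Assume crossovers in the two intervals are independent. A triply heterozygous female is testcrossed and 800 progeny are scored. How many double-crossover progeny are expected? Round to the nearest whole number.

6

Map distances give recombination frequencies of 0.085 and 0.095 for the two intervals.
With no interference, expected double-crossover frequency = 0.085 × 0.095 = 0.00808.
Expected number = 0.00808 × 800 = 6.46 ≈ 6.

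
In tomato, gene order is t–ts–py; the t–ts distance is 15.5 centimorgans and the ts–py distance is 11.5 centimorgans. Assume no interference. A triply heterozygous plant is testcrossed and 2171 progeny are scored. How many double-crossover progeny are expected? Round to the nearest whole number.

Map distances give recombination frequencies of 0.155 and 0.115 for the two intervals.
With no interference, expected double-crossover frequency = 0.155 × 0.115 = 0.01783.
Expected number = 0.01783 × 2171 = 38.70 ≈ 39.

39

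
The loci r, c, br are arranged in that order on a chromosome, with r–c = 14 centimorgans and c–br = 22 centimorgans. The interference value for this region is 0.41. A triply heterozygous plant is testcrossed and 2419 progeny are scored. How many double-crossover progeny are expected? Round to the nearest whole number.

44

Map distances give recombination frequencies of 0.140 and 0.220 for the two intervals.
With interference 0.41 (so coincidence = 0.59), expected double-crossover frequency = 0.140 × 0.220 × 0.59 = 0.01817.
Expected number = 0.01817 × 2419 = 43.96 ≈ 44.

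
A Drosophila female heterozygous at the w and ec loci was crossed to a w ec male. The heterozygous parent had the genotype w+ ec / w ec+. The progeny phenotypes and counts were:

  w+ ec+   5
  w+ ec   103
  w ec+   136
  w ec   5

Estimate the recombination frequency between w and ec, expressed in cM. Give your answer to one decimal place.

The recombinant classes are w+ ec+ and w ec: 5 + 5 = 10.
Recombination frequency = 10/249 = 0.0402 ≈ 4.0%, i.e. 4.0 cM.

4.0 cM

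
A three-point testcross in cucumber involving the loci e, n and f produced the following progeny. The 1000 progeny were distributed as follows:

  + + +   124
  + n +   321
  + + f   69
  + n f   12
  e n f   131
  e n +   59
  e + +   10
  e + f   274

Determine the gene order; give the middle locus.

f

The two most frequent reciprocal classes, + n + and e + f, are the parental types, so the F1 was + n + / e + f.
The two rarest classes, + n f and e + +, are the double crossovers. Comparing them with the parentals, only the f allele has switched, so f is the middle locus and the order is n – f – e.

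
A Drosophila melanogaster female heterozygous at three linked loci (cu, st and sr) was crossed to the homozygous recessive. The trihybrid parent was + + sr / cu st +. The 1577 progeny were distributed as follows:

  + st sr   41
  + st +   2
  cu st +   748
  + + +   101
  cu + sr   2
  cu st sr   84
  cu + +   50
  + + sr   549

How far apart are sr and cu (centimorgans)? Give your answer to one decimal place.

The two rarest classes, cu + sr and + st +, are the double crossovers. Comparing them with the parentals, only the cu allele has switched, so cu is the middle locus and the order is st – cu – sr.
Crossovers in the cu–sr interval produce the single-crossover classes + + + and cu st sr (101 + 84 = 185) plus the double crossovers (4).
RF(cu–sr) = (185 + 4) / 1577 = 189/1577 = 0.1198 → 12.0 centimorgans.

12.0 centimorgans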